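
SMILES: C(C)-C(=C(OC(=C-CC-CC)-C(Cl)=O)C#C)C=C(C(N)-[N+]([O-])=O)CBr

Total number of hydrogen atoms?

22

Hydrogens are implicit in SMILES; fill each atom to its normal valence:
  6 × C: no H
  5 × C: 2 H each → 10
  4 × C: 1 H each → 4
  3 × O: no H
  2 × C: 3 H each → 6
  1 × Br: no H
  1 × Cl: no H
  1 × N: 2 H
  1 × N (charge +1): no H
  1 × O (charge -1): no H
  Total hydrogens = 22.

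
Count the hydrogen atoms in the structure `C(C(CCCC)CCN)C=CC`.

23

Hydrogens are implicit in SMILES; fill each atom to its normal valence:
  6 × C: 2 H each → 12
  3 × C: 1 H each → 3
  2 × C: 3 H each → 6
  1 × N: 2 H
  Total hydrogens = 23.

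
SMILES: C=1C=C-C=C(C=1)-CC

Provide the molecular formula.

Heavy atoms from the SMILES: 8 C.
Implicit hydrogens by atom environment:
  5 × C (aromatic): 1 H each → 5
  1 × C: 3 H
  1 × C: 2 H
  1 × C (aromatic): no H
  Total hydrogens = 10.
Molecular formula: C8H10

C8H10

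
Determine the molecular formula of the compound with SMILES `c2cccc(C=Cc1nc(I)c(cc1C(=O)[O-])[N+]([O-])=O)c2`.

C14H8IN2O4-

Heavy atoms from the SMILES: 14 C, 1 I, 2 N, 4 O.
Implicit hydrogens by atom environment:
  6 × C (aromatic): 1 H each → 6
  5 × C (aromatic): no H
  2 × C: 1 H each → 2
  2 × O: no H
  2 × O (charge -1): no H
  1 × C: no H
  1 × I: no H
  1 × N (aromatic): no H
  1 × N (charge +1): no H
  Total hydrogens = 8.
Net charge -1.
Molecular formula: C14H8IN2O4-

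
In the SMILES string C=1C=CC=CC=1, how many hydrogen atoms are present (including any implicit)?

Hydrogens are implicit in SMILES; fill each atom to its normal valence:
  6 × C (aromatic): 1 H each → 6
  Total hydrogens = 6.

6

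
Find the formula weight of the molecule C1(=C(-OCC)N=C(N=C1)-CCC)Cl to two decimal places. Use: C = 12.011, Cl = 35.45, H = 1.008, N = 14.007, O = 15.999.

Molecular formula: C9H13ClN2O.
M = 9×12.011 + 1×35.45 + 13×1.008 + 2×14.007 + 1×15.999 = 200.67 g/mol.

200.67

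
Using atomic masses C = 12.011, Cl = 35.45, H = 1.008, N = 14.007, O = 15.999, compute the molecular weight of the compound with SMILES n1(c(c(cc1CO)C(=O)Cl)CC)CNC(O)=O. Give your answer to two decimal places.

Molecular formula: C10H13ClN2O4.
M = 10×12.011 + 1×35.45 + 13×1.008 + 2×14.007 + 4×15.999 = 260.67 g/mol.

260.67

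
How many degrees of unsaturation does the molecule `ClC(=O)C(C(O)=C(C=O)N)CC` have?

Molecular formula from the SMILES: C7H10ClNO3.
DoU = (2C + 2 + N − H − X)/2 = (2·7 + 2 + 1 − 10 − 1)/2 = 6/2 = 3.
(Structurally: 0 ring(s) + 3 π bond(s) = 3.)

3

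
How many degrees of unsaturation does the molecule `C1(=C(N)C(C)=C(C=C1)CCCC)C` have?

Molecular formula from the SMILES: C12H19N.
DoU = (2C + 2 + N − H − X)/2 = (2·12 + 2 + 1 − 19 − 0)/2 = 8/2 = 4.
(Structurally: 1 ring(s) + 3 π bond(s) = 4.)

4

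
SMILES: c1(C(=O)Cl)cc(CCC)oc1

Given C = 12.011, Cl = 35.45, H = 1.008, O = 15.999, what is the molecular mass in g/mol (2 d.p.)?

Molecular formula: C8H9ClO2.
M = 8×12.011 + 1×35.45 + 9×1.008 + 2×15.999 = 172.61 g/mol.

172.61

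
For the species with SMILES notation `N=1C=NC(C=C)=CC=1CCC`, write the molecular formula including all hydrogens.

Heavy atoms from the SMILES: 9 C, 2 N.
Implicit hydrogens by atom environment:
  3 × C: 2 H each → 6
  2 × C (aromatic): 1 H each → 2
  2 × C (aromatic): no H
  2 × N (aromatic): no H
  1 × C: 3 H
  1 × C: 1 H
  Total hydrogens = 12.
Molecular formula: C9H12N2

C9H12N2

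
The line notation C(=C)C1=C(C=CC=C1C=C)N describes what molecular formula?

Heavy atoms from the SMILES: 10 C, 1 N.
Implicit hydrogens by atom environment:
  3 × C (aromatic): 1 H each → 3
  3 × C (aromatic): no H
  2 × C: 2 H each → 4
  2 × C: 1 H each → 2
  1 × N: 2 H
  Total hydrogens = 11.
Molecular formula: C10H11N

C10H11N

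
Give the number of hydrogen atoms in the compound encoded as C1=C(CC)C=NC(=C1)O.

9

Hydrogens are implicit in SMILES; fill each atom to its normal valence:
  3 × C (aromatic): 1 H each → 3
  2 × C (aromatic): no H
  1 × C: 3 H
  1 × C: 2 H
  1 × N (aromatic): no H
  1 × O: 1 H
  Total hydrogens = 9.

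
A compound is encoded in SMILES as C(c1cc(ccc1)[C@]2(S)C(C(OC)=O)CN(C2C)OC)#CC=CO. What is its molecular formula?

Heavy atoms from the SMILES: 18 C, 1 N, 4 O, 1 S.
Implicit hydrogens by atom environment:
  4 × C: 1 H each → 4
  4 × C (aromatic): 1 H each → 4
  4 × C: no H
  3 × C: 3 H each → 9
  3 × O: no H
  2 × C (aromatic): no H
  1 × C: 2 H
  1 × N: no H
  1 × O: 1 H
  1 × S: 1 H
  Total hydrogens = 21.
Molecular formula: C18H21NO4S

C18H21NO4S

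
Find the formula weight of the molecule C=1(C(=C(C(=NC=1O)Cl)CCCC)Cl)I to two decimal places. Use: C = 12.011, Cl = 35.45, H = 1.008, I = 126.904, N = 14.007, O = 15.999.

345.99

Molecular formula: C9H10Cl2INO.
M = 9×12.011 + 2×35.45 + 10×1.008 + 1×126.904 + 1×14.007 + 1×15.999 = 345.99 g/mol.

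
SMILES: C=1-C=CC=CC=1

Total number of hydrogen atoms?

Hydrogens are implicit in SMILES; fill each atom to its normal valence:
  6 × C (aromatic): 1 H each → 6
  Total hydrogens = 6.

6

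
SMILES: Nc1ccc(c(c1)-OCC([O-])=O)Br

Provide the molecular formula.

Heavy atoms from the SMILES: 1 Br, 8 C, 1 N, 3 O.
Implicit hydrogens by atom environment:
  3 × C (aromatic): 1 H each → 3
  3 × C (aromatic): no H
  2 × O: no H
  1 × Br: no H
  1 × C: 2 H
  1 × C: no H
  1 × N: 2 H
  1 × O (charge -1): no H
  Total hydrogens = 7.
Net charge -1.
Molecular formula: C8H7BrNO3-

C8H7BrNO3-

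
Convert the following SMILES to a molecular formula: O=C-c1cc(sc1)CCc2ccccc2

C13H12OS

Heavy atoms from the SMILES: 13 C, 1 O, 1 S.
Implicit hydrogens by atom environment:
  7 × C (aromatic): 1 H each → 7
  3 × C (aromatic): no H
  2 × C: 2 H each → 4
  1 × C: 1 H
  1 × O: no H
  1 × S (aromatic): no H
  Total hydrogens = 12.
Molecular formula: C13H12OS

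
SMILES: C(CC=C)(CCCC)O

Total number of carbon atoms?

8

The symbol for carbon appears 8 times in the SMILES.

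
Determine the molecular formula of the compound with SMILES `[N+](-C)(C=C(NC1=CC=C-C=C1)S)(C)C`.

C11H17N2S+

Heavy atoms from the SMILES: 11 C, 2 N, 1 S.
Implicit hydrogens by atom environment:
  5 × C (aromatic): 1 H each → 5
  3 × C: 3 H each → 9
  1 × C: 1 H
  1 × C: no H
  1 × C (aromatic): no H
  1 × N: 1 H
  1 × N (charge +1): no H
  1 × S: 1 H
  Total hydrogens = 17.
Net charge +1.
Molecular formula: C11H17N2S+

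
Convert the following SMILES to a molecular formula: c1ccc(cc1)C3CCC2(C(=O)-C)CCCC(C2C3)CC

C20H28O

Heavy atoms from the SMILES: 20 C, 1 O.
Implicit hydrogens by atom environment:
  7 × C: 2 H each → 14
  5 × C (aromatic): 1 H each → 5
  3 × C: 1 H each → 3
  2 × C: 3 H each → 6
  2 × C: no H
  1 × C (aromatic): no H
  1 × O: no H
  Total hydrogens = 28.
Molecular formula: C20H28O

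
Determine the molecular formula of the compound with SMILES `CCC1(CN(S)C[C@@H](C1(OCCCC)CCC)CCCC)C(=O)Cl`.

C19H36ClNO2S

Heavy atoms from the SMILES: 19 C, 1 Cl, 1 N, 2 O, 1 S.
Implicit hydrogens by atom environment:
  11 × C: 2 H each → 22
  4 × C: 3 H each → 12
  3 × C: no H
  2 × O: no H
  1 × C: 1 H
  1 × Cl: no H
  1 × N: no H
  1 × S: 1 H
  Total hydrogens = 36.
Molecular formula: C19H36ClNO2S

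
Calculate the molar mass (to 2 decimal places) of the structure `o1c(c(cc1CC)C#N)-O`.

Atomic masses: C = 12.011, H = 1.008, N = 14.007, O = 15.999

Molecular formula: C7H7NO2.
M = 7×12.011 + 7×1.008 + 1×14.007 + 2×15.999 = 137.14 g/mol.

137.14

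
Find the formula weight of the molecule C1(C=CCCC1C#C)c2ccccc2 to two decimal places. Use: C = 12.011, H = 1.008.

Molecular formula: C14H14.
M = 14×12.011 + 14×1.008 = 182.27 g/mol.

182.27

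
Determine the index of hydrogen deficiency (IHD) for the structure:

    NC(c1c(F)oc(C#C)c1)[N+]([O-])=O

Molecular formula from the SMILES: C7H5FN2O3.
DoU = (2C + 2 + N − H − X)/2 = (2·7 + 2 + 2 − 5 − 1)/2 = 12/2 = 6.
(Structurally: 1 ring(s) + 5 π bond(s) = 6.)

6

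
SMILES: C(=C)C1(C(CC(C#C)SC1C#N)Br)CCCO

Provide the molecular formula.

C13H16BrNOS

Heavy atoms from the SMILES: 1 Br, 13 C, 1 N, 1 O, 1 S.
Implicit hydrogens by atom environment:
  5 × C: 2 H each → 10
  5 × C: 1 H each → 5
  3 × C: no H
  1 × Br: no H
  1 × N: no H
  1 × O: 1 H
  1 × S: no H
  Total hydrogens = 16.
Molecular formula: C13H16BrNOS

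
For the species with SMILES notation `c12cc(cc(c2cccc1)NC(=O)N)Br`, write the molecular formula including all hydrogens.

C11H9BrN2O

Heavy atoms from the SMILES: 1 Br, 11 C, 2 N, 1 O.
Implicit hydrogens by atom environment:
  6 × C (aromatic): 1 H each → 6
  4 × C (aromatic): no H
  1 × Br: no H
  1 × C: no H
  1 × N: 2 H
  1 × N: 1 H
  1 × O: no H
  Total hydrogens = 9.
Molecular formula: C11H9BrN2O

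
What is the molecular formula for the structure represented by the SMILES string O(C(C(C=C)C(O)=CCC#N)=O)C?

C9H11NO3

Heavy atoms from the SMILES: 9 C, 1 N, 3 O.
Implicit hydrogens by atom environment:
  3 × C: 1 H each → 3
  3 × C: no H
  2 × C: 2 H each → 4
  2 × O: no H
  1 × C: 3 H
  1 × N: no H
  1 × O: 1 H
  Total hydrogens = 11.
Molecular formula: C9H11NO3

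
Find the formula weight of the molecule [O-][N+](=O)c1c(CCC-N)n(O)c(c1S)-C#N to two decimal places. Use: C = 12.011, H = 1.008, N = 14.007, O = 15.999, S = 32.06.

Molecular formula: C8H10N4O3S.
M = 8×12.011 + 10×1.008 + 4×14.007 + 3×15.999 + 1×32.06 = 242.25 g/mol.

242.25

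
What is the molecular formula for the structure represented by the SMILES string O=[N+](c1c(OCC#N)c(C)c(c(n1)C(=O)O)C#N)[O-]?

Heavy atoms from the SMILES: 10 C, 4 N, 5 O.
Implicit hydrogens by atom environment:
  5 × C (aromatic): no H
  3 × C: no H
  3 × O: no H
  2 × N: no H
  1 × C: 3 H
  1 × C: 2 H
  1 × N (aromatic): no H
  1 × N (charge +1): no H
  1 × O: 1 H
  1 × O (charge -1): no H
  Total hydrogens = 6.
Molecular formula: C10H6N4O5

C10H6N4O5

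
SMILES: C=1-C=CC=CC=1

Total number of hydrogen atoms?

6

Hydrogens are implicit in SMILES; fill each atom to its normal valence:
  6 × C (aromatic): 1 H each → 6
  Total hydrogens = 6.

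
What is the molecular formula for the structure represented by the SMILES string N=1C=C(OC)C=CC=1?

Heavy atoms from the SMILES: 6 C, 1 N, 1 O.
Implicit hydrogens by atom environment:
  4 × C (aromatic): 1 H each → 4
  1 × C: 3 H
  1 × C (aromatic): no H
  1 × N (aromatic): no H
  1 × O: no H
  Total hydrogens = 7.
Molecular formula: C6H7NO

C6H7NO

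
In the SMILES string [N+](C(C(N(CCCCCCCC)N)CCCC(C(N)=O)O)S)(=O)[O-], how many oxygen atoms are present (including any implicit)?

4

The symbol for oxygen appears 4 times in the SMILES.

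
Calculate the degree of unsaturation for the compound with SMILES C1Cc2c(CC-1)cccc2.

5

Molecular formula from the SMILES: C10H12.
DoU = (2C + 2 + N − H − X)/2 = (2·10 + 2 + 0 − 12 − 0)/2 = 10/2 = 5.
(Structurally: 2 ring(s) + 3 π bond(s) = 5.)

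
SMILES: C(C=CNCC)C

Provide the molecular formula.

C6H13N

Heavy atoms from the SMILES: 6 C, 1 N.
Implicit hydrogens by atom environment:
  2 × C: 3 H each → 6
  2 × C: 2 H each → 4
  2 × C: 1 H each → 2
  1 × N: 1 H
  Total hydrogens = 13.
Molecular formula: C6H13N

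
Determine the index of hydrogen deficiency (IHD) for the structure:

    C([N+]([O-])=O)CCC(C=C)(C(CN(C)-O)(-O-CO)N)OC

2

Molecular formula from the SMILES: C11H23N3O6.
DoU = (2C + 2 + N − H − X)/2 = (2·11 + 2 + 3 − 23 − 0)/2 = 4/2 = 2.
(Structurally: 0 ring(s) + 2 π bond(s) = 2.)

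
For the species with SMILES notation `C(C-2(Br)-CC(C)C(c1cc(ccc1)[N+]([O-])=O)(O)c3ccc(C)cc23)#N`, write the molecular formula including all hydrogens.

C19H17BrN2O3

Heavy atoms from the SMILES: 1 Br, 19 C, 2 N, 3 O.
Implicit hydrogens by atom environment:
  7 × C (aromatic): 1 H each → 7
  5 × C (aromatic): no H
  3 × C: no H
  2 × C: 3 H each → 6
  1 × Br: no H
  1 × C: 2 H
  1 × C: 1 H
  1 × N: no H
  1 × N (charge +1): no H
  1 × O: 1 H
  1 × O: no H
  1 × O (charge -1): no H
  Total hydrogens = 17.
Molecular formula: C19H17BrN2O3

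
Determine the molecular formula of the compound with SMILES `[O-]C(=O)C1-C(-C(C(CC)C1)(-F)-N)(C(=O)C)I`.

Heavy atoms from the SMILES: 10 C, 1 F, 1 I, 1 N, 3 O.
Implicit hydrogens by atom environment:
  4 × C: no H
  2 × C: 3 H each → 6
  2 × C: 2 H each → 4
  2 × C: 1 H each → 2
  2 × O: no H
  1 × F: no H
  1 × I: no H
  1 × N: 2 H
  1 × O (charge -1): no H
  Total hydrogens = 14.
Net charge -1.
Molecular formula: C10H14FINO3-

C10H14FINO3-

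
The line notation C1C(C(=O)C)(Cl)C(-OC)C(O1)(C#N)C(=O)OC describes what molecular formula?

C10H12ClNO5

Heavy atoms from the SMILES: 10 C, 1 Cl, 1 N, 5 O.
Implicit hydrogens by atom environment:
  5 × C: no H
  5 × O: no H
  3 × C: 3 H each → 9
  1 × C: 2 H
  1 × C: 1 H
  1 × Cl: no H
  1 × N: no H
  Total hydrogens = 12.
Molecular formula: C10H12ClNO5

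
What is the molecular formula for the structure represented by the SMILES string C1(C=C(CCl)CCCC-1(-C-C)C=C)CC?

C14H23Cl

Heavy atoms from the SMILES: 14 C, 1 Cl.
Implicit hydrogens by atom environment:
  7 × C: 2 H each → 14
  3 × C: 1 H each → 3
  2 × C: 3 H each → 6
  2 × C: no H
  1 × Cl: no H
  Total hydrogens = 23.
Molecular formula: C14H23Cl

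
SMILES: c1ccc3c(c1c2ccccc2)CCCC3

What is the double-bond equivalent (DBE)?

Molecular formula from the SMILES: C16H16.
DoU = (2C + 2 + N − H − X)/2 = (2·16 + 2 + 0 − 16 − 0)/2 = 18/2 = 9.
(Structurally: 3 ring(s) + 6 π bond(s) = 9.)

9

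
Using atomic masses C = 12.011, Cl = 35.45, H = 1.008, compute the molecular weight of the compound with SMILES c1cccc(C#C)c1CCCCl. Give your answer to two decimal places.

178.66

Molecular formula: C11H11Cl.
M = 11×12.011 + 1×35.45 + 11×1.008 = 178.66 g/mol.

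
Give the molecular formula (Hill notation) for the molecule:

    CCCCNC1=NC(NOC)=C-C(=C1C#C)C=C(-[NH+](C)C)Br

C16H24BrN4O+

Heavy atoms from the SMILES: 1 Br, 16 C, 4 N, 1 O.
Implicit hydrogens by atom environment:
  4 × C: 3 H each → 12
  4 × C (aromatic): no H
  3 × C: 2 H each → 6
  2 × C: 1 H each → 2
  2 × C: no H
  2 × N: 1 H each → 2
  1 × Br: no H
  1 × C (aromatic): 1 H
  1 × N (charge +1): 1 H
  1 × N (aromatic): no H
  1 × O: no H
  Total hydrogens = 24.
Net charge +1.
Molecular formula: C16H24BrN4O+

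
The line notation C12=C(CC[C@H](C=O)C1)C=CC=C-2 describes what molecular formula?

Heavy atoms from the SMILES: 11 C, 1 O.
Implicit hydrogens by atom environment:
  4 × C (aromatic): 1 H each → 4
  3 × C: 2 H each → 6
  2 × C: 1 H each → 2
  2 × C (aromatic): no H
  1 × O: no H
  Total hydrogens = 12.
Molecular formula: C11H12O

C11H12O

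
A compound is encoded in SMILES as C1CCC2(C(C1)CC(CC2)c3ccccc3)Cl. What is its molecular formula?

C16H21Cl

Heavy atoms from the SMILES: 16 C, 1 Cl.
Implicit hydrogens by atom environment:
  7 × C: 2 H each → 14
  5 × C (aromatic): 1 H each → 5
  2 × C: 1 H each → 2
  1 × C: no H
  1 × C (aromatic): no H
  1 × Cl: no H
  Total hydrogens = 21.
Molecular formula: C16H21Cl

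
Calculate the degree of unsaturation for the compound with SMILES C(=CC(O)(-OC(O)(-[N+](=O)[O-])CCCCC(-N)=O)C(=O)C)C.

4

Molecular formula from the SMILES: C12H20N2O7.
DoU = (2C + 2 + N − H − X)/2 = (2·12 + 2 + 2 − 20 − 0)/2 = 8/2 = 4.
(Structurally: 0 ring(s) + 4 π bond(s) = 4.)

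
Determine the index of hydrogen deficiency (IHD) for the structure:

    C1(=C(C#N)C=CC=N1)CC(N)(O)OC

6

Molecular formula from the SMILES: C9H11N3O2.
DoU = (2C + 2 + N − H − X)/2 = (2·9 + 2 + 3 − 11 − 0)/2 = 12/2 = 6.
(Structurally: 1 ring(s) + 5 π bond(s) = 6.)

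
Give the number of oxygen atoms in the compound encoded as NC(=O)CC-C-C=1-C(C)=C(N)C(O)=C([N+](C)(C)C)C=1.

2

The symbol for oxygen appears 2 times in the SMILES.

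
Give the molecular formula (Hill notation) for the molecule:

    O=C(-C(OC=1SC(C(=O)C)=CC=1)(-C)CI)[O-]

C10H10IO4S-

Heavy atoms from the SMILES: 10 C, 1 I, 4 O, 1 S.
Implicit hydrogens by atom environment:
  3 × C: no H
  3 × O: no H
  2 × C: 3 H each → 6
  2 × C (aromatic): 1 H each → 2
  2 × C (aromatic): no H
  1 × C: 2 H
  1 × I: no H
  1 × O (charge -1): no H
  1 × S (aromatic): no H
  Total hydrogens = 10.
Net charge -1.
Molecular formula: C10H10IO4S-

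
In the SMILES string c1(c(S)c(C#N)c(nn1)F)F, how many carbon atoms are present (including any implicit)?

The symbol for carbon appears 5 times in the SMILES. Lowercase c denotes aromatic carbon and counts toward C.

5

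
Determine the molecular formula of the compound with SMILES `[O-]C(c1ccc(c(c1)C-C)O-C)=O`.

C10H11O3-

Heavy atoms from the SMILES: 10 C, 3 O.
Implicit hydrogens by atom environment:
  3 × C (aromatic): 1 H each → 3
  3 × C (aromatic): no H
  2 × C: 3 H each → 6
  2 × O: no H
  1 × C: 2 H
  1 × C: no H
  1 × O (charge -1): no H
  Total hydrogens = 11.
Net charge -1.
Molecular formula: C10H11O3-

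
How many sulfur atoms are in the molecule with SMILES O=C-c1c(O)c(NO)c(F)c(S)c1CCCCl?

The symbol for sulfur appears 1 time in the SMILES.

1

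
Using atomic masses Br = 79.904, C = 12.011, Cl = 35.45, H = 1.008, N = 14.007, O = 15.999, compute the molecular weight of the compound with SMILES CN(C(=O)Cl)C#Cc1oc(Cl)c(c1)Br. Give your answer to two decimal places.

296.93

Molecular formula: C8H4BrCl2NO2.
M = 1×79.904 + 8×12.011 + 2×35.45 + 4×1.008 + 1×14.007 + 2×15.999 = 296.93 g/mol.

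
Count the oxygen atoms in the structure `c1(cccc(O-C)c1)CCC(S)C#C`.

1

The symbol for oxygen appears 1 time in the SMILES.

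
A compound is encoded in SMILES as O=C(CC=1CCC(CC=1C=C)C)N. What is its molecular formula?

Heavy atoms from the SMILES: 11 C, 1 N, 1 O.
Implicit hydrogens by atom environment:
  5 × C: 2 H each → 10
  3 × C: no H
  2 × C: 1 H each → 2
  1 × C: 3 H
  1 × N: 2 H
  1 × O: no H
  Total hydrogens = 17.
Molecular formula: C11H17NO

C11H17NO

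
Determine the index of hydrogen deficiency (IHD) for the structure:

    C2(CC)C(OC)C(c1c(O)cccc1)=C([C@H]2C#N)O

Molecular formula from the SMILES: C15H17NO3.
DoU = (2C + 2 + N − H − X)/2 = (2·15 + 2 + 1 − 17 − 0)/2 = 16/2 = 8.
(Structurally: 2 ring(s) + 6 π bond(s) = 8.)

8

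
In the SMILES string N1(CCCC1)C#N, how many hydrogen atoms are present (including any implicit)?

Hydrogens are implicit in SMILES; fill each atom to its normal valence:
  4 × C: 2 H each → 8
  2 × N: no H
  1 × C: no H
  Total hydrogens = 8.

8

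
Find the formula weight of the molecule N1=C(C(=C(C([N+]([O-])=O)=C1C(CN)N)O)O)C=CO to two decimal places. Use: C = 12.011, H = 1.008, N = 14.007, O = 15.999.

Molecular formula: C9H12N4O5.
M = 9×12.011 + 12×1.008 + 4×14.007 + 5×15.999 = 256.22 g/mol.

256.22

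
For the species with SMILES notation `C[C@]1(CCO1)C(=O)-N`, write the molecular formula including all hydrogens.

Heavy atoms from the SMILES: 5 C, 1 N, 2 O.
Implicit hydrogens by atom environment:
  2 × C: 2 H each → 4
  2 × C: no H
  2 × O: no H
  1 × C: 3 H
  1 × N: 2 H
  Total hydrogens = 9.
Molecular formula: C5H9NO2

C5H9NO2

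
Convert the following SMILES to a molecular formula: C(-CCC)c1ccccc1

C10H14

Heavy atoms from the SMILES: 10 C.
Implicit hydrogens by atom environment:
  5 × C (aromatic): 1 H each → 5
  3 × C: 2 H each → 6
  1 × C: 3 H
  1 × C (aromatic): no H
  Total hydrogens = 14.
Molecular formula: C10H14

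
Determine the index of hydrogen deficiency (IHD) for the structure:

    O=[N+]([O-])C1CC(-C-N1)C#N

Molecular formula from the SMILES: C5H7N3O2.
DoU = (2C + 2 + N − H − X)/2 = (2·5 + 2 + 3 − 7 − 0)/2 = 8/2 = 4.
(Structurally: 1 ring(s) + 3 π bond(s) = 4.)

4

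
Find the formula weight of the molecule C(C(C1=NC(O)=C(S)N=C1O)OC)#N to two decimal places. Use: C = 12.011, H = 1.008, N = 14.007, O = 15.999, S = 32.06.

213.21

Molecular formula: C7H7N3O3S.
M = 7×12.011 + 7×1.008 + 3×14.007 + 3×15.999 + 1×32.06 = 213.21 g/mol.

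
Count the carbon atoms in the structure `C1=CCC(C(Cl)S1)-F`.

5

The symbol for carbon appears 5 times in the SMILES. (Cl is a single chlorine, not C + l.)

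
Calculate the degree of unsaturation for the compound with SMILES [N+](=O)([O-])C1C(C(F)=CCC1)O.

Molecular formula from the SMILES: C6H8FNO3.
DoU = (2C + 2 + N − H − X)/2 = (2·6 + 2 + 1 − 8 − 1)/2 = 6/2 = 3.
(Structurally: 1 ring(s) + 2 π bond(s) = 3.)

3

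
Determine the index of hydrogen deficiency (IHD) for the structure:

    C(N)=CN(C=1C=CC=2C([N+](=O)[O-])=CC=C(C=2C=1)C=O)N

10

Molecular formula from the SMILES: C13H12N4O3.
DoU = (2C + 2 + N − H − X)/2 = (2·13 + 2 + 4 − 12 − 0)/2 = 20/2 = 10.
(Structurally: 2 ring(s) + 8 π bond(s) = 10.)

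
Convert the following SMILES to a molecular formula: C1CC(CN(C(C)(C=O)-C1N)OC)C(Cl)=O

Heavy atoms from the SMILES: 10 C, 1 Cl, 2 N, 3 O.
Implicit hydrogens by atom environment:
  3 × C: 2 H each → 6
  3 × C: 1 H each → 3
  3 × O: no H
  2 × C: 3 H each → 6
  2 × C: no H
  1 × Cl: no H
  1 × N: 2 H
  1 × N: no H
  Total hydrogens = 17.
Molecular formula: C10H17ClN2O3

C10H17ClN2O3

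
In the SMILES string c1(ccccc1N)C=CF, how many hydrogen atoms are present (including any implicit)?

8

Hydrogens are implicit in SMILES; fill each atom to its normal valence:
  4 × C (aromatic): 1 H each → 4
  2 × C: 1 H each → 2
  2 × C (aromatic): no H
  1 × F: no H
  1 × N: 2 H
  Total hydrogens = 8.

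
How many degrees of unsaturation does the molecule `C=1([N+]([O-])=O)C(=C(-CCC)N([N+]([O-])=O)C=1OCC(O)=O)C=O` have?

Molecular formula from the SMILES: C10H11N3O8.
DoU = (2C + 2 + N − H − X)/2 = (2·10 + 2 + 3 − 11 − 0)/2 = 14/2 = 7.
(Structurally: 1 ring(s) + 6 π bond(s) = 7.)

7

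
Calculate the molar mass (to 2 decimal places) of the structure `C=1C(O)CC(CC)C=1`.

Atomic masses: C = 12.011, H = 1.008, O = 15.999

Molecular formula: C7H12O.
M = 7×12.011 + 12×1.008 + 1×15.999 = 112.17 g/mol.

112.17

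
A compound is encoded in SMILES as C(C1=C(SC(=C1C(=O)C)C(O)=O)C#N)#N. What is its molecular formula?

Heavy atoms from the SMILES: 9 C, 2 N, 3 O, 1 S.
Implicit hydrogens by atom environment:
  4 × C (aromatic): no H
  4 × C: no H
  2 × N: no H
  2 × O: no H
  1 × C: 3 H
  1 × O: 1 H
  1 × S (aromatic): no H
  Total hydrogens = 4.
Molecular formula: C9H4N2O3S

C9H4N2O3S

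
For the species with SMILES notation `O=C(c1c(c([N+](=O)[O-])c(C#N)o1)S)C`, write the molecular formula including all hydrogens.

Heavy atoms from the SMILES: 7 C, 2 N, 4 O, 1 S.
Implicit hydrogens by atom environment:
  4 × C (aromatic): no H
  2 × C: no H
  2 × O: no H
  1 × C: 3 H
  1 × N: no H
  1 × N (charge +1): no H
  1 × O (aromatic): no H
  1 × O (charge -1): no H
  1 × S: 1 H
  Total hydrogens = 4.
Molecular formula: C7H4N2O4S

C7H4N2O4S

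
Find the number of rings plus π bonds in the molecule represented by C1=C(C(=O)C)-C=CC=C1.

Molecular formula from the SMILES: C8H8O.
DoU = (2C + 2 + N − H − X)/2 = (2·8 + 2 + 0 − 8 − 0)/2 = 10/2 = 5.
(Structurally: 1 ring(s) + 4 π bond(s) = 5.)

5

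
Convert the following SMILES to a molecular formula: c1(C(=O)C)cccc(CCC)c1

C11H14O

Heavy atoms from the SMILES: 11 C, 1 O.
Implicit hydrogens by atom environment:
  4 × C (aromatic): 1 H each → 4
  2 × C: 3 H each → 6
  2 × C: 2 H each → 4
  2 × C (aromatic): no H
  1 × C: no H
  1 × O: no H
  Total hydrogens = 14.
Molecular formula: C11H14O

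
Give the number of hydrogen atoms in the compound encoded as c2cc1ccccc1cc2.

Hydrogens are implicit in SMILES; fill each atom to its normal valence:
  8 × C (aromatic): 1 H each → 8
  2 × C (aromatic): no H
  Total hydrogens = 8.

8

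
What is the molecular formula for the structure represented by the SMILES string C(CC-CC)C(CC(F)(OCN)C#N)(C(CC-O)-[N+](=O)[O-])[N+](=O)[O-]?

Heavy atoms from the SMILES: 13 C, 1 F, 4 N, 6 O.
Implicit hydrogens by atom environment:
  8 × C: 2 H each → 16
  3 × C: no H
  3 × O: no H
  2 × N (charge +1): no H
  2 × O (charge -1): no H
  1 × C: 3 H
  1 × C: 1 H
  1 × F: no H
  1 × N: 2 H
  1 × N: no H
  1 × O: 1 H
  Total hydrogens = 23.
Molecular formula: C13H23FN4O6

C13H23FN4O6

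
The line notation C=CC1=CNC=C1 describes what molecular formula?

C6H7N

Heavy atoms from the SMILES: 6 C, 1 N.
Implicit hydrogens by atom environment:
  3 × C (aromatic): 1 H each → 3
  1 × C: 2 H
  1 × C: 1 H
  1 × C (aromatic): no H
  1 × N (aromatic): 1 H
  Total hydrogens = 7.
Molecular formula: C6H7N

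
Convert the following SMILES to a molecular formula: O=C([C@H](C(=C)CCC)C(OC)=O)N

C9H15NO3

Heavy atoms from the SMILES: 9 C, 1 N, 3 O.
Implicit hydrogens by atom environment:
  3 × C: 2 H each → 6
  3 × C: no H
  3 × O: no H
  2 × C: 3 H each → 6
  1 × C: 1 H
  1 × N: 2 H
  Total hydrogens = 15.
Molecular formula: C9H15NO3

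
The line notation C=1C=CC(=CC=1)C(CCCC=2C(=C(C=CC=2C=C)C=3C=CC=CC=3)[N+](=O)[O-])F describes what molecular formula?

C24H22FNO2

Heavy atoms from the SMILES: 24 C, 1 F, 1 N, 2 O.
Implicit hydrogens by atom environment:
  12 × C (aromatic): 1 H each → 12
  6 × C (aromatic): no H
  4 × C: 2 H each → 8
  2 × C: 1 H each → 2
  1 × F: no H
  1 × N (charge +1): no H
  1 × O: no H
  1 × O (charge -1): no H
  Total hydrogens = 22.
Molecular formula: C24H22FNO2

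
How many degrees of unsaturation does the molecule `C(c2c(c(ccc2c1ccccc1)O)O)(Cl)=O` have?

Molecular formula from the SMILES: C13H9ClO3.
DoU = (2C + 2 + N − H − X)/2 = (2·13 + 2 + 0 − 9 − 1)/2 = 18/2 = 9.
(Structurally: 2 ring(s) + 7 π bond(s) = 9.)

9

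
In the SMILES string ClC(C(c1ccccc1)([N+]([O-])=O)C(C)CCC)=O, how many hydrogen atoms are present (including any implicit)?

Hydrogens are implicit in SMILES; fill each atom to its normal valence:
  5 × C (aromatic): 1 H each → 5
  2 × C: 3 H each → 6
  2 × C: 2 H each → 4
  2 × C: no H
  2 × O: no H
  1 × C: 1 H
  1 × C (aromatic): no H
  1 × Cl: no H
  1 × N (charge +1): no H
  1 × O (charge -1): no H
  Total hydrogens = 16.

16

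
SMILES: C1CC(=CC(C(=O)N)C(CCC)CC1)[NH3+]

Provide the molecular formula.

C12H23N2O+

Heavy atoms from the SMILES: 12 C, 2 N, 1 O.
Implicit hydrogens by atom environment:
  6 × C: 2 H each → 12
  3 × C: 1 H each → 3
  2 × C: no H
  1 × C: 3 H
  1 × N (charge +1): 3 H
  1 × N: 2 H
  1 × O: no H
  Total hydrogens = 23.
Net charge +1.
Molecular formula: C12H23N2O+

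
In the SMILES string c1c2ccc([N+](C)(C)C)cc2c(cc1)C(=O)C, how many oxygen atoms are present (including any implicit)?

1

The symbol for oxygen appears 1 time in the SMILES.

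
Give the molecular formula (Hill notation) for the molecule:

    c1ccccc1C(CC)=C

Heavy atoms from the SMILES: 10 C.
Implicit hydrogens by atom environment:
  5 × C (aromatic): 1 H each → 5
  2 × C: 2 H each → 4
  1 × C: 3 H
  1 × C: no H
  1 × C (aromatic): no H
  Total hydrogens = 12.
Molecular formula: C10H12

C10H12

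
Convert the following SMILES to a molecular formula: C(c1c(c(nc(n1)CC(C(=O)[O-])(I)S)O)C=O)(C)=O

C10H8IN2O5S-

Heavy atoms from the SMILES: 10 C, 1 I, 2 N, 5 O, 1 S.
Implicit hydrogens by atom environment:
  4 × C (aromatic): no H
  3 × C: no H
  3 × O: no H
  2 × N (aromatic): no H
  1 × C: 3 H
  1 × C: 2 H
  1 × C: 1 H
  1 × I: no H
  1 × O: 1 H
  1 × O (charge -1): no H
  1 × S: 1 H
  Total hydrogens = 8.
Net charge -1.
Molecular formula: C10H8IN2O5S-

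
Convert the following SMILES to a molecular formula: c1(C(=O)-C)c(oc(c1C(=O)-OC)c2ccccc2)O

Heavy atoms from the SMILES: 14 C, 5 O.
Implicit hydrogens by atom environment:
  5 × C (aromatic): 1 H each → 5
  5 × C (aromatic): no H
  3 × O: no H
  2 × C: 3 H each → 6
  2 × C: no H
  1 × O: 1 H
  1 × O (aromatic): no H
  Total hydrogens = 12.
Molecular formula: C14H12O5

C14H12O5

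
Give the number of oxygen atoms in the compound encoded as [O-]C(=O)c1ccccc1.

2

The symbol for oxygen appears 2 times in the SMILES.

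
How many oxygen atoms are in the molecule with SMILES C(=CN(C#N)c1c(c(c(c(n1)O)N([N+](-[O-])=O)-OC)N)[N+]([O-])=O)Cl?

6

The symbol for oxygen appears 6 times in the SMILES.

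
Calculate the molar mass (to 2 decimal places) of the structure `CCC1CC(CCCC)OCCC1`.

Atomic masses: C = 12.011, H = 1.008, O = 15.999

Molecular formula: C12H24O.
M = 12×12.011 + 24×1.008 + 1×15.999 = 184.32 g/mol.

184.32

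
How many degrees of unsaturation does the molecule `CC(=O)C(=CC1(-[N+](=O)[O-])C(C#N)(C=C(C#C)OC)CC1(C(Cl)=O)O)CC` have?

Molecular formula from the SMILES: C17H17ClN2O6.
DoU = (2C + 2 + N − H − X)/2 = (2·17 + 2 + 2 − 17 − 1)/2 = 20/2 = 10.
(Structurally: 1 ring(s) + 9 π bond(s) = 10.)

10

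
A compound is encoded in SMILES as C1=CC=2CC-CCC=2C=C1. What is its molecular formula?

Heavy atoms from the SMILES: 10 C.
Implicit hydrogens by atom environment:
  4 × C: 2 H each → 8
  4 × C (aromatic): 1 H each → 4
  2 × C (aromatic): no H
  Total hydrogens = 12.
Molecular formula: C10H12

C10H12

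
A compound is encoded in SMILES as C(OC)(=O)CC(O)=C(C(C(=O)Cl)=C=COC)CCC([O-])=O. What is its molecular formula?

Heavy atoms from the SMILES: 13 C, 1 Cl, 7 O.
Implicit hydrogens by atom environment:
  7 × C: no H
  5 × O: no H
  3 × C: 2 H each → 6
  2 × C: 3 H each → 6
  1 × C: 1 H
  1 × Cl: no H
  1 × O: 1 H
  1 × O (charge -1): no H
  Total hydrogens = 14.
Net charge -1.
Molecular formula: C13H14ClO7-

C13H14ClO7-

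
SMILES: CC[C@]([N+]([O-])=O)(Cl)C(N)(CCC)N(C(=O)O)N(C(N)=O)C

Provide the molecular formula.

C10H20ClN5O5

Heavy atoms from the SMILES: 10 C, 1 Cl, 5 N, 5 O.
Implicit hydrogens by atom environment:
  4 × C: no H
  3 × C: 3 H each → 9
  3 × C: 2 H each → 6
  3 × O: no H
  2 × N: 2 H each → 4
  2 × N: no H
  1 × Cl: no H
  1 × N (charge +1): no H
  1 × O: 1 H
  1 × O (charge -1): no H
  Total hydrogens = 20.
Molecular formula: C10H20ClN5O5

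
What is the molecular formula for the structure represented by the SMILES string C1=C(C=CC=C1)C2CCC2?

Heavy atoms from the SMILES: 10 C.
Implicit hydrogens by atom environment:
  5 × C (aromatic): 1 H each → 5
  3 × C: 2 H each → 6
  1 × C: 1 H
  1 × C (aromatic): no H
  Total hydrogens = 12.
Molecular formula: C10H12

C10H12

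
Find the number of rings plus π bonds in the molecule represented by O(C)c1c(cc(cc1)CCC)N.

4

Molecular formula from the SMILES: C10H15NO.
DoU = (2C + 2 + N − H − X)/2 = (2·10 + 2 + 1 − 15 − 0)/2 = 8/2 = 4.
(Structurally: 1 ring(s) + 3 π bond(s) = 4.)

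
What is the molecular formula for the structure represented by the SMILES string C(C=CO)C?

C4H8O

Heavy atoms from the SMILES: 4 C, 1 O.
Implicit hydrogens by atom environment:
  2 × C: 1 H each → 2
  1 × C: 3 H
  1 × C: 2 H
  1 × O: 1 H
  Total hydrogens = 8.
Molecular formula: C4H8O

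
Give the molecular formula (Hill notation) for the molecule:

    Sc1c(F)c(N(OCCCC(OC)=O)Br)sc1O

Heavy atoms from the SMILES: 1 Br, 9 C, 1 F, 1 N, 4 O, 2 S.
Implicit hydrogens by atom environment:
  4 × C (aromatic): no H
  3 × C: 2 H each → 6
  3 × O: no H
  1 × Br: no H
  1 × C: 3 H
  1 × C: no H
  1 × F: no H
  1 × N: no H
  1 × O: 1 H
  1 × S: 1 H
  1 × S (aromatic): no H
  Total hydrogens = 11.
Molecular formula: C9H11BrFNO4S2

C9H11BrFNO4S2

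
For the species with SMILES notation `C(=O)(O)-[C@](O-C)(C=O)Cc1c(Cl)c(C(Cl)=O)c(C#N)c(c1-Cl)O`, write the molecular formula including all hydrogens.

C13H8Cl3NO6

Heavy atoms from the SMILES: 13 C, 3 Cl, 1 N, 6 O.
Implicit hydrogens by atom environment:
  6 × C (aromatic): no H
  4 × C: no H
  4 × O: no H
  3 × Cl: no H
  2 × O: 1 H each → 2
  1 × C: 3 H
  1 × C: 2 H
  1 × C: 1 H
  1 × N: no H
  Total hydrogens = 8.
Molecular formula: C13H8Cl3NO6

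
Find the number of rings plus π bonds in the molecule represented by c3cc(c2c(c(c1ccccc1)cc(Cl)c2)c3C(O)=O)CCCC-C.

12

Molecular formula from the SMILES: C22H21ClO2.
DoU = (2C + 2 + N − H − X)/2 = (2·22 + 2 + 0 − 21 − 1)/2 = 24/2 = 12.
(Structurally: 3 ring(s) + 9 π bond(s) = 12.)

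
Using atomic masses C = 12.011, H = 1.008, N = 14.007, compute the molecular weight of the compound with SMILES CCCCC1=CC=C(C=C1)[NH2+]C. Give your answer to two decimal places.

Molecular formula: C11H18N+.
M = 11×12.011 + 18×1.008 + 1×14.007 = 164.27 g/mol.

164.27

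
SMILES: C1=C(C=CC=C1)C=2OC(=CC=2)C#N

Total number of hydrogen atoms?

Hydrogens are implicit in SMILES; fill each atom to its normal valence:
  7 × C (aromatic): 1 H each → 7
  3 × C (aromatic): no H
  1 × C: no H
  1 × N: no H
  1 × O (aromatic): no H
  Total hydrogens = 7.

7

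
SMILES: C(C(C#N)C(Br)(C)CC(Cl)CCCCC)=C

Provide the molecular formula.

Heavy atoms from the SMILES: 1 Br, 13 C, 1 Cl, 1 N.
Implicit hydrogens by atom environment:
  6 × C: 2 H each → 12
  3 × C: 1 H each → 3
  2 × C: 3 H each → 6
  2 × C: no H
  1 × Br: no H
  1 × Cl: no H
  1 × N: no H
  Total hydrogens = 21.
Molecular formula: C13H21BrClN

C13H21BrClN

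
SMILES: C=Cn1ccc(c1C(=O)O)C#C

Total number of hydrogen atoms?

7

Hydrogens are implicit in SMILES; fill each atom to its normal valence:
  2 × C (aromatic): 1 H each → 2
  2 × C: 1 H each → 2
  2 × C (aromatic): no H
  2 × C: no H
  1 × C: 2 H
  1 × N (aromatic): no H
  1 × O: 1 H
  1 × O: no H
  Total hydrogens = 7.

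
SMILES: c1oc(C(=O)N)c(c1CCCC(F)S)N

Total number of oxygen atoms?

2

The symbol for oxygen appears 2 times in the SMILES.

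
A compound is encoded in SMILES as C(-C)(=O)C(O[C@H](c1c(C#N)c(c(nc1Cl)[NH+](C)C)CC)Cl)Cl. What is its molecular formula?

Heavy atoms from the SMILES: 14 C, 3 Cl, 3 N, 2 O.
Implicit hydrogens by atom environment:
  5 × C (aromatic): no H
  4 × C: 3 H each → 12
  3 × Cl: no H
  2 × C: 1 H each → 2
  2 × C: no H
  2 × O: no H
  1 × C: 2 H
  1 × N (charge +1): 1 H
  1 × N (aromatic): no H
  1 × N: no H
  Total hydrogens = 17.
Net charge +1.
Molecular formula: C14H17Cl3N3O2+

C14H17Cl3N3O2+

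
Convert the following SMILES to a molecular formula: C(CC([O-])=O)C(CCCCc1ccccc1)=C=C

C16H19O2-

Heavy atoms from the SMILES: 16 C, 2 O.
Implicit hydrogens by atom environment:
  7 × C: 2 H each → 14
  5 × C (aromatic): 1 H each → 5
  3 × C: no H
  1 × C (aromatic): no H
  1 × O: no H
  1 × O (charge -1): no H
  Total hydrogens = 19.
Net charge -1.
Molecular formula: C16H19O2-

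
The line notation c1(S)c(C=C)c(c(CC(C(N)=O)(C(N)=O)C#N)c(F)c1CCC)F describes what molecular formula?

C16H17F2N3O2S

Heavy atoms from the SMILES: 16 C, 2 F, 3 N, 2 O, 1 S.
Implicit hydrogens by atom environment:
  6 × C (aromatic): no H
  4 × C: 2 H each → 8
  4 × C: no H
  2 × F: no H
  2 × N: 2 H each → 4
  2 × O: no H
  1 × C: 3 H
  1 × C: 1 H
  1 × N: no H
  1 × S: 1 H
  Total hydrogens = 17.
Molecular formula: C16H17F2N3O2S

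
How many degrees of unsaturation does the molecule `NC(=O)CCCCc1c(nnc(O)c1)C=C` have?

6

Molecular formula from the SMILES: C11H15N3O2.
DoU = (2C + 2 + N − H − X)/2 = (2·11 + 2 + 3 − 15 − 0)/2 = 12/2 = 6.
(Structurally: 1 ring(s) + 5 π bond(s) = 6.)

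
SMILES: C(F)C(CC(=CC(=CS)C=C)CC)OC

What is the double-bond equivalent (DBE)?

3

Molecular formula from the SMILES: C12H19FOS.
DoU = (2C + 2 + N − H − X)/2 = (2·12 + 2 + 0 − 19 − 1)/2 = 6/2 = 3.
(Structurally: 0 ring(s) + 3 π bond(s) = 3.)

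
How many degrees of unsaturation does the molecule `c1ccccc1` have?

Molecular formula from the SMILES: C6H6.
DoU = (2C + 2 + N − H − X)/2 = (2·6 + 2 + 0 − 6 − 0)/2 = 8/2 = 4.
(Structurally: 1 ring(s) + 3 π bond(s) = 4.)

4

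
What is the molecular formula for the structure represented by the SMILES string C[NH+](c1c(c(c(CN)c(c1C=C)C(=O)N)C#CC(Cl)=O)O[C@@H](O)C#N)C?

C17H18ClN4O4+

Heavy atoms from the SMILES: 17 C, 1 Cl, 4 N, 4 O.
Implicit hydrogens by atom environment:
  6 × C (aromatic): no H
  5 × C: no H
  3 × O: no H
  2 × C: 3 H each → 6
  2 × C: 2 H each → 4
  2 × C: 1 H each → 2
  2 × N: 2 H each → 4
  1 × Cl: no H
  1 × N (charge +1): 1 H
  1 × N: no H
  1 × O: 1 H
  Total hydrogens = 18.
Net charge +1.
Molecular formula: C17H18ClN4O4+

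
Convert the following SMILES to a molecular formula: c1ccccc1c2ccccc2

Heavy atoms from the SMILES: 12 C.
Implicit hydrogens by atom environment:
  10 × C (aromatic): 1 H each → 10
  2 × C (aromatic): no H
  Total hydrogens = 10.
Molecular formula: C12H10

C12H10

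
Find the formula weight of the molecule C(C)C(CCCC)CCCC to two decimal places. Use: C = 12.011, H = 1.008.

156.31

Molecular formula: C11H24.
M = 11×12.011 + 24×1.008 = 156.31 g/mol.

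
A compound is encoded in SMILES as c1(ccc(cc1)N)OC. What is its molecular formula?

C7H9NO

Heavy atoms from the SMILES: 7 C, 1 N, 1 O.
Implicit hydrogens by atom environment:
  4 × C (aromatic): 1 H each → 4
  2 × C (aromatic): no H
  1 × C: 3 H
  1 × N: 2 H
  1 × O: no H
  Total hydrogens = 9.
Molecular formula: C7H9NO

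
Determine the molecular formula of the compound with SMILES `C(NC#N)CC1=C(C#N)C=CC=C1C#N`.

C11H8N4

Heavy atoms from the SMILES: 11 C, 4 N.
Implicit hydrogens by atom environment:
  3 × C (aromatic): 1 H each → 3
  3 × C (aromatic): no H
  3 × C: no H
  3 × N: no H
  2 × C: 2 H each → 4
  1 × N: 1 H
  Total hydrogens = 8.
Molecular formula: C11H8N4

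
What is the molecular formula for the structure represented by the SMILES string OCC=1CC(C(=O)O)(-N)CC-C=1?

Heavy atoms from the SMILES: 8 C, 1 N, 3 O.
Implicit hydrogens by atom environment:
  4 × C: 2 H each → 8
  3 × C: no H
  2 × O: 1 H each → 2
  1 × C: 1 H
  1 × N: 2 H
  1 × O: no H
  Total hydrogens = 13.
Molecular formula: C8H13NO3

C8H13NO3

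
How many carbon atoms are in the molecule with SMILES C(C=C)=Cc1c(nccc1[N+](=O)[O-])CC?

11

The symbol for carbon appears 11 times in the SMILES. Lowercase c denotes aromatic carbon and counts toward C.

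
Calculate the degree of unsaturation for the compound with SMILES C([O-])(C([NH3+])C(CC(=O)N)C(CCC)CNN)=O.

Molecular formula from the SMILES: C10H22N4O3.
DoU = (2C + 2 + N − H − X)/2 = (2·10 + 2 + 4 − 22 − 0)/2 = 4/2 = 2.
(Structurally: 0 ring(s) + 2 π bond(s) = 2.)

2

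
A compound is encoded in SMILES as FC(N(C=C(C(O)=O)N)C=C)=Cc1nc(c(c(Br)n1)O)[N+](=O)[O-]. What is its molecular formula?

C11H9BrFN5O5

Heavy atoms from the SMILES: 1 Br, 11 C, 1 F, 5 N, 5 O.
Implicit hydrogens by atom environment:
  4 × C (aromatic): no H
  3 × C: 1 H each → 3
  3 × C: no H
  2 × N (aromatic): no H
  2 × O: 1 H each → 2
  2 × O: no H
  1 × Br: no H
  1 × C: 2 H
  1 × F: no H
  1 × N: 2 H
  1 × N: no H
  1 × N (charge +1): no H
  1 × O (charge -1): no H
  Total hydrogens = 9.
Molecular formula: C11H9BrFN5O5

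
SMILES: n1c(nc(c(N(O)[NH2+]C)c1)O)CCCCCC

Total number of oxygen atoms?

2

The symbol for oxygen appears 2 times in the SMILES.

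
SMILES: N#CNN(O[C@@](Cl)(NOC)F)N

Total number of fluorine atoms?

1

The symbol for fluorine appears 1 time in the SMILES.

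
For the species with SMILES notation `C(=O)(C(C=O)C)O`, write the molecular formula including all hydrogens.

C4H6O3

Heavy atoms from the SMILES: 4 C, 3 O.
Implicit hydrogens by atom environment:
  2 × C: 1 H each → 2
  2 × O: no H
  1 × C: 3 H
  1 × C: no H
  1 × O: 1 H
  Total hydrogens = 6.
Molecular formula: C4H6O3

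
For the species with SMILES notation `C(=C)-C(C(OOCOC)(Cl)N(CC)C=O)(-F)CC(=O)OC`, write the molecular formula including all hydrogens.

Heavy atoms from the SMILES: 12 C, 1 Cl, 1 F, 1 N, 6 O.
Implicit hydrogens by atom environment:
  6 × O: no H
  4 × C: 2 H each → 8
  3 × C: 3 H each → 9
  3 × C: no H
  2 × C: 1 H each → 2
  1 × Cl: no H
  1 × F: no H
  1 × N: no H
  Total hydrogens = 19.
Molecular formula: C12H19ClFNO6

C12H19ClFNO6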